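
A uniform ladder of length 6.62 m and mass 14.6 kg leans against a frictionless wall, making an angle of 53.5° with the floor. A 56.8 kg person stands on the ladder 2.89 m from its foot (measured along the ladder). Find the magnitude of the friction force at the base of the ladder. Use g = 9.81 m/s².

f ≈ 233 N

Take moments about the foot of the ladder.
Ladder weight 14.6×9.81 = 143.2 N acts at 3.31 m along the ladder; its horizontal arm is 3.31·cos53.5° = 1.969 m → τ = 282 N·m clockwise.
Person: 56.8×9.81 = 557.2 N at 2.89 m → arm 1.719 m → τ = 957.8 N·m clockwise.
Wall normal N acts horizontally at the top; its moment arm is the height L sinθ = 6.62·sin53.5° = 5.322 m, counterclockwise.
Balancing moments: N × 5.322 = 1240, giving N = 233 N.
ΣFx = 0: friction at the foot balances the wall's push, so f = N_wall = 233 N.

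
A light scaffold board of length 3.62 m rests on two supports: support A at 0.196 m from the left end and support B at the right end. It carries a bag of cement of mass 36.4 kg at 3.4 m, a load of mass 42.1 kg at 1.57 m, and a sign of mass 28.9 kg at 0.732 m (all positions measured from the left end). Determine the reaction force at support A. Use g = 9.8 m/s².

R_A ≈ 509 N

Taking torques about support B:
Bag of cement: 36.4 × 9.8 = 356.7 N down at 3.4 m → arm 0.22 m, τ = 356.7 × 0.22 = 78.47 N·m counterclockwise.
Load: 42.1 × 9.8 = 412.6 N down at 1.57 m → arm 2.05 m, τ = 412.6 × 2.05 = 845.8 N·m counterclockwise.
Sign: 28.9 × 9.8 = 283.2 N down at 0.732 m → arm 2.888 m, τ = 283.2 × 2.888 = 817.9 N·m counterclockwise.
Net load moment about support B = 1742 N·m counterclockwise.
Reaction R at support A is upward at 0.196 m, arm 3.424 m → moment R × 3.424 clockwise.
Στ = 0 ⇒ R × 3.424 = 1742 ⇒ R = 509 N.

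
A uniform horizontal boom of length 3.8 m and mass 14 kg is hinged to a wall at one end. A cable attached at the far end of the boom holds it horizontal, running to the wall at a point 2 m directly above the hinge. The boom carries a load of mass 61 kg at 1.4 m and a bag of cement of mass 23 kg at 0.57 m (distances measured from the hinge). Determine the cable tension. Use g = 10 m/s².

About the hinge:
Beam weight: 14 × 10 = 140 N down at 1.9 m → arm 1.9 m, τ = 140 × 1.9 = 266 N·m clockwise.
Load: 61 × 10 = 610 N down at 1.4 m → arm 1.4 m, τ = 610 × 1.4 = 854 N·m clockwise.
Bag of cement: 23 × 10 = 230 N down at 0.57 m → arm 0.57 m, τ = 230 × 0.57 = 131.1 N·m clockwise.
Total clockwise load moment = 1251 N·m.
The cable tension T acts at 3.8 m; only its component perpendicular to the boom, T sinθ, produces torque. sinθ = h/√(h²+d²) = 2/√(2²+3.8²) = 0.4657.
Balancing moments: T × 3.8 × 0.4657 = 1251, giving T = 1251 / 1.77 = 707 N.

T ≈ 707 N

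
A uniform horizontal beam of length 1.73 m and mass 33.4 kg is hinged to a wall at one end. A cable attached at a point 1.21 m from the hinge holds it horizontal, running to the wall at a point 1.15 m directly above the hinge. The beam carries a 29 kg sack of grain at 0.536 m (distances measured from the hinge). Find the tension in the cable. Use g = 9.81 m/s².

Taking torques about the hinge:
Beam weight: 33.4 × 9.81 = 327.7 N down at 0.865 m → arm 0.865 m, τ = 327.7 × 0.865 = 283.5 N·m clockwise.
Sack of grain: 29 × 9.81 = 284.5 N down at 0.536 m → arm 0.536 m, τ = 284.5 × 0.536 = 152.5 N·m clockwise.
Total clockwise load moment = 436 N·m.
The cable tension T acts at 1.21 m; only its component perpendicular to the beam, T sinθ, produces torque. sinθ = h/√(h²+d²) = 1.15/√(1.15²+1.21²) = 0.6889.
For rotational equilibrium, T × 1.21 × 0.6889 = 436, so T = 436 / 0.8336 = 523 N.

T ≈ 523 N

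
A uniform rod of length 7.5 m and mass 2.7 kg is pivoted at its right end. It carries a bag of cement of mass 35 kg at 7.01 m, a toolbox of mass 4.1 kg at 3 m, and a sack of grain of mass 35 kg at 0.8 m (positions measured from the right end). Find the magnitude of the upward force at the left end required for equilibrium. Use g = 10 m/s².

Taking torques about the right end:
Beam weight: 2.7 × 10 = 27 N down at 3.75 m → arm 3.75 m, τ = 27 × 3.75 = 101.2 N·m counterclockwise.
Bag of cement: 35 × 10 = 350 N down at 7.01 m → arm 7.01 m, τ = 350 × 7.01 = 2454 N·m counterclockwise.
Toolbox: 4.1 × 10 = 41 N down at 3 m → arm 3 m, τ = 41 × 3 = 123 N·m counterclockwise.
Sack of grain: 35 × 10 = 350 N down at 0.8 m → arm 0.8 m, τ = 350 × 0.8 = 280 N·m counterclockwise.
Net moment of the loads = 2958 N·m counterclockwise.
The upward force F acts at the left end, arm 7.5 m, giving F × 7.5 clockwise.
For rotational equilibrium, F × 7.5 = 2958, so F = 2958 / 7.5 = 394 N.

F ≈ 394 N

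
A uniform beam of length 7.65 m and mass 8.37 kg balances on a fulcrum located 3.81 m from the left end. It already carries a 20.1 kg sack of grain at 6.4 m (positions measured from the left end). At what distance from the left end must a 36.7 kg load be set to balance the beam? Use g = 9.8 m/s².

x ≈ 2.39 m from the left end

Choose the fulcrum (at 3.81 m from the left end) as the axis so the support reaction has zero arm there.
Beam weight: 8.37 × 9.8 = 82.03 N down at 3.825 m → arm 0.015 m, τ = 82.03 × 0.015 = 1.23 N·m clockwise.
Sack of grain: 20.1 × 9.8 = 197 N down at 6.4 m → arm 2.59 m, τ = 197 × 2.59 = 510.2 N·m clockwise.
Net moment of existing loads = 511.4 N·m clockwise.
The load weighs 36.7 × 9.8 = 359.7 N and must supply an equal counterclockwise moment, so its lever arm about the fulcrum is 511.4 / 359.7 = 1.42 m.
That puts it at 3.81 − 1.42 = 2.39 m from the left end.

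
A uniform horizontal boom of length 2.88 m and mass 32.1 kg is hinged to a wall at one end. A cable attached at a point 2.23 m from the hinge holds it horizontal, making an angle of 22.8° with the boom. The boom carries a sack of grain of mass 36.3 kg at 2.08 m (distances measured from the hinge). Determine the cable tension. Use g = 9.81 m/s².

Sum moments about the hinge (the unknown hinge reaction has zero arm there).
Beam weight: 32.1 × 9.81 = 314.9 N down at 1.44 m → arm 1.44 m, τ = 314.9 × 1.44 = 453.5 N·m clockwise.
Sack of grain: 36.3 × 9.81 = 356.1 N down at 2.08 m → arm 2.08 m, τ = 356.1 × 2.08 = 740.7 N·m clockwise.
Total clockwise load moment = 1194 N·m.
The cable tension T acts at 2.23 m; only its component perpendicular to the boom, T sinθ, produces torque. sin 22.8° = 0.3875.
Στ = 0 ⇒ T × 2.23 × 0.3875 = 1194 ⇒ T = 1194 / 0.8641 = 1380 N.

T ≈ 1380 N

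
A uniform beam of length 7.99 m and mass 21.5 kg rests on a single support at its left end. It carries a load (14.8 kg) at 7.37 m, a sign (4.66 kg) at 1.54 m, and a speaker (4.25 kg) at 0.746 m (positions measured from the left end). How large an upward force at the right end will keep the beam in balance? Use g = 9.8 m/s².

F ≈ 252 N

Take moments about the left end.
Beam weight: 21.5 × 9.8 = 210.7 N down at 3.995 m → arm 3.995 m, τ = 210.7 × 3.995 = 841.7 N·m clockwise.
Load: 14.8 × 9.8 = 145 N down at 7.37 m → arm 7.37 m, τ = 145 × 7.37 = 1069 N·m clockwise.
Sign: 4.66 × 9.8 = 45.67 N down at 1.54 m → arm 1.54 m, τ = 45.67 × 1.54 = 70.33 N·m clockwise.
Speaker: 4.25 × 9.8 = 41.65 N down at 0.746 m → arm 0.746 m, τ = 41.65 × 0.746 = 31.07 N·m clockwise.
Net moment of the loads = 2012 N·m clockwise.
The upward force F acts at the right end, arm 7.99 m, giving F × 7.99 counterclockwise.
Setting net torque to zero: F × 7.99 = 2012 → F = 2012 / 7.99 = 252 N.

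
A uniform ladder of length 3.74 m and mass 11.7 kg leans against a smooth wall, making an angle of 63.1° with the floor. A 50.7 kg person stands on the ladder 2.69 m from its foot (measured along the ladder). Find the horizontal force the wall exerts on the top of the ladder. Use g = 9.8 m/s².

N_wall ≈ 210 N

Choose the foot of the ladder as the axis so the floor normal and friction both act there and drop out.
Ladder weight 11.7×9.8 = 114.7 N acts at 1.87 m along the ladder; its horizontal arm is 1.87·cos63.1° = 0.8461 m → τ = 97.05 N·m clockwise.
Person: 50.7×9.8 = 496.9 N at 2.69 m → arm 1.217 m → τ = 604.7 N·m clockwise.
Wall normal N acts horizontally at the top; its moment arm is the height L sinθ = 3.74·sin63.1° = 3.335 m, counterclockwise.
For rotational equilibrium, N × 3.335 = 701.8, so N = 210 N.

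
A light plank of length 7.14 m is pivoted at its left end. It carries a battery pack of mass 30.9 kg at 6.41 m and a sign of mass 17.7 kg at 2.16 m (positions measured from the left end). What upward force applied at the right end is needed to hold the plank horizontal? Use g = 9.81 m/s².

F ≈ 325 N

Sum moments about the left end (the unknown pivot reaction has zero arm there).
Battery pack: 30.9 × 9.81 = 303.1 N down at 6.41 m → arm 6.41 m, τ = 303.1 × 6.41 = 1943 N·m clockwise.
Sign: 17.7 × 9.81 = 173.6 N down at 2.16 m → arm 2.16 m, τ = 173.6 × 2.16 = 375 N·m clockwise.
Net moment of the loads = 2318 N·m clockwise.
The upward force F acts at the right end, arm 7.14 m, giving F × 7.14 counterclockwise.
For rotational equilibrium, F × 7.14 = 2318, so F = 2318 / 7.14 = 325 N.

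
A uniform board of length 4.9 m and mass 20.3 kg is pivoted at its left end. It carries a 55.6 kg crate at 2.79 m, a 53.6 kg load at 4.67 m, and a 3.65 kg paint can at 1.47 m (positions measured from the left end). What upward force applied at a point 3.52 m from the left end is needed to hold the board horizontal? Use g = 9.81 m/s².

F ≈ 1280 N

Choose the left end as the axis so the unknown pivot reaction has zero arm there.
Beam weight: 20.3 × 9.81 = 199.1 N down at 2.45 m → arm 2.45 m, τ = 199.1 × 2.45 = 487.8 N·m clockwise.
Crate: 55.6 × 9.81 = 545.4 N down at 2.79 m → arm 2.79 m, τ = 545.4 × 2.79 = 1522 N·m clockwise.
Load: 53.6 × 9.81 = 525.8 N down at 4.67 m → arm 4.67 m, τ = 525.8 × 4.67 = 2455 N·m clockwise.
Paint can: 3.65 × 9.81 = 35.81 N down at 1.47 m → arm 1.47 m, τ = 35.81 × 1.47 = 52.64 N·m clockwise.
Net moment of the loads = 4517 N·m clockwise.
The upward force F acts at a point 3.52 m from the left end, arm 3.52 m, giving F × 3.52 counterclockwise.
For rotational equilibrium, F × 3.52 = 4517, so F = 4517 / 3.52 = 1280 N.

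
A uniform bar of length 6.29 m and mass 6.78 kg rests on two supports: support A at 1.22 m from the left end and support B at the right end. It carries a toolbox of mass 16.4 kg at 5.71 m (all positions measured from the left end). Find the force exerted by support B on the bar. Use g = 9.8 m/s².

R_B ≈ 168 N

Taking torques about support A:
Beam weight: 6.78 × 9.8 = 66.44 N down at 3.145 m → arm 1.925 m, τ = 66.44 × 1.925 = 127.9 N·m clockwise.
Toolbox: 16.4 × 9.8 = 160.7 N down at 5.71 m → arm 4.49 m, τ = 160.7 × 4.49 = 721.5 N·m clockwise.
Net load moment about support A = 849.4 N·m clockwise.
Reaction R at support B is upward at 6.29 m, arm 5.07 m → moment R × 5.07 counterclockwise.
Setting net torque to zero: R × 5.07 = 849.4 → R = 168 N.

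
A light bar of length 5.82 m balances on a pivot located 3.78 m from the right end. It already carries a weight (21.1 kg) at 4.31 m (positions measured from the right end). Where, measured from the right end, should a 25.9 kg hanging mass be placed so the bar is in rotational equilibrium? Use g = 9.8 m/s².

x ≈ 3.35 m from the right end

Taking torques about the pivot (at 3.78 m from the right end):
Weight: 21.1 × 9.8 = 206.8 N down at 4.31 m → arm 0.53 m, τ = 206.8 × 0.53 = 109.6 N·m counterclockwise.
Net moment of existing loads = 109.6 N·m counterclockwise.
The hanging mass weighs 25.9 × 9.8 = 253.8 N and must supply an equal clockwise moment, so its lever arm about the pivot is 109.6 / 253.8 = 0.432 m.
That puts it at 3.78 − 0.432 = 3.35 m from the right end.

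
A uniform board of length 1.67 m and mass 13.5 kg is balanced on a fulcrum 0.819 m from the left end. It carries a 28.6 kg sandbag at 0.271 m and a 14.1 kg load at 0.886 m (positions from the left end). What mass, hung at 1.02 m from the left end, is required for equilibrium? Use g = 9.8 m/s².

Sum moments about the fulcrum (at 0.819 m from the left end) (the support reaction has zero arm there).
Beam weight: 13.5 × 9.8 = 132.3 N down at 0.835 m → arm 0.016 m, τ = 132.3 × 0.016 = 2.117 N·m clockwise.
Sandbag: 28.6 × 9.8 = 280.3 N down at 0.271 m → arm 0.548 m, τ = 280.3 × 0.548 = 153.6 N·m counterclockwise.
Load: 14.1 × 9.8 = 138.2 N down at 0.886 m → arm 0.067 m, τ = 138.2 × 0.067 = 9.259 N·m clockwise.
Net moment of known loads = 142.2 N·m counterclockwise.
An unknown mass m at 1.02 m has arm 0.201 m; its moment is m·g·0.201 clockwise.
Στ = 0 ⇒ m × 9.8 × 0.201 = 142.2 ⇒ m = 142.2 / (9.8 × 0.201) = 72.2 kg.

m ≈ 72.2 kg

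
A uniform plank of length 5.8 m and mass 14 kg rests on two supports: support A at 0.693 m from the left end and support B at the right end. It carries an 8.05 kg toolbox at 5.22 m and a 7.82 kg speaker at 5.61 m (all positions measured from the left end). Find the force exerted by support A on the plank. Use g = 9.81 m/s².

Taking torques about support B:
Beam weight: 14 × 9.81 = 137.3 N down at 2.9 m → arm 2.9 m, τ = 137.3 × 2.9 = 398.2 N·m counterclockwise.
Toolbox: 8.05 × 9.81 = 78.97 N down at 5.22 m → arm 0.58 m, τ = 78.97 × 0.58 = 45.8 N·m counterclockwise.
Speaker: 7.82 × 9.81 = 76.71 N down at 5.61 m → arm 0.19 m, τ = 76.71 × 0.19 = 14.57 N·m counterclockwise.
Net load moment about support B = 458.6 N·m counterclockwise.
Reaction R at support A is upward at 0.693 m, arm 5.107 m → moment R × 5.107 clockwise.
For rotational equilibrium, R × 5.107 = 458.6, so R = 89.8 N.

R_A ≈ 89.8 N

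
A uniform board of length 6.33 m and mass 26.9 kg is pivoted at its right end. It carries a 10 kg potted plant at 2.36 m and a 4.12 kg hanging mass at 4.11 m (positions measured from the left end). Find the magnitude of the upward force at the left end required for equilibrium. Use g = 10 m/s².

Take moments about the right end.
Beam weight: 26.9 × 10 = 269 N down at 3.165 m → arm 3.165 m, τ = 269 × 3.165 = 851.4 N·m counterclockwise.
Potted plant: 10 × 10 = 100 N down at 2.36 m → arm 3.97 m, τ = 100 × 3.97 = 397 N·m counterclockwise.
Hanging mass: 4.12 × 10 = 41.2 N down at 4.11 m → arm 2.22 m, τ = 41.2 × 2.22 = 91.46 N·m counterclockwise.
Net moment of the loads = 1340 N·m counterclockwise.
The upward force F acts at the left end, arm 6.33 m, giving F × 6.33 clockwise.
Balancing moments: F × 6.33 = 1340, giving F = 1340 / 6.33 = 212 N.

F ≈ 212 N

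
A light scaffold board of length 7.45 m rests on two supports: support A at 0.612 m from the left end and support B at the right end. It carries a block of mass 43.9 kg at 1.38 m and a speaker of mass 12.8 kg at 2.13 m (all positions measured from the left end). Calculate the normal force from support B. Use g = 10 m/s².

Take moments about support A.
Block: 43.9 × 10 = 439 N down at 1.38 m → arm 0.768 m, τ = 439 × 0.768 = 337.2 N·m clockwise.
Speaker: 12.8 × 10 = 128 N down at 2.13 m → arm 1.518 m, τ = 128 × 1.518 = 194.3 N·m clockwise.
Net load moment about support A = 531.5 N·m clockwise.
Reaction R at support B is upward at 7.45 m, arm 6.838 m → moment R × 6.838 counterclockwise.
Setting net torque to zero: R × 6.838 = 531.5 → R = 77.7 N.

R_B ≈ 77.7 N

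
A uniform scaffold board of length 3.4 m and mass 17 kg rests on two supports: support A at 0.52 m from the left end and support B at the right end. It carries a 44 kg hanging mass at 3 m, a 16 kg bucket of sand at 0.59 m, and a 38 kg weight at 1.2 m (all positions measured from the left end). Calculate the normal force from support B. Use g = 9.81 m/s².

Choose support A as the axis so its reaction then has zero moment arm.
Beam weight: 17 × 9.81 = 166.8 N down at 1.7 m → arm 1.18 m, τ = 166.8 × 1.18 = 196.8 N·m clockwise.
Hanging mass: 44 × 9.81 = 431.6 N down at 3 m → arm 2.48 m, τ = 431.6 × 2.48 = 1070 N·m clockwise.
Bucket of sand: 16 × 9.81 = 157 N down at 0.59 m → arm 0.07 m, τ = 157 × 0.07 = 10.99 N·m clockwise.
Weight: 38 × 9.81 = 372.8 N down at 1.2 m → arm 0.68 m, τ = 372.8 × 0.68 = 253.5 N·m clockwise.
Net load moment about support A = 1531 N·m clockwise.
Reaction R at support B is upward at 3.4 m, arm 2.88 m → moment R × 2.88 counterclockwise.
For rotational equilibrium, R × 2.88 = 1531, so R = 532 N.

R_B ≈ 532 N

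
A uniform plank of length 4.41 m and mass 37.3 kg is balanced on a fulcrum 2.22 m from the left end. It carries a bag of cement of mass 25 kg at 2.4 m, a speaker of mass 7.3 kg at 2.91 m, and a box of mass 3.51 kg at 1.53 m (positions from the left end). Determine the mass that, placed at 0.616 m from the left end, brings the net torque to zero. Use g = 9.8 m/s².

About the fulcrum (at 2.22 m from the left end):
Beam weight: 37.3 × 9.8 = 365.5 N down at 2.205 m → arm 0.015 m, τ = 365.5 × 0.015 = 5.482 N·m counterclockwise.
Bag of cement: 25 × 9.8 = 245 N down at 2.4 m → arm 0.18 m, τ = 245 × 0.18 = 44.1 N·m clockwise.
Speaker: 7.3 × 9.8 = 71.54 N down at 2.91 m → arm 0.69 m, τ = 71.54 × 0.69 = 49.36 N·m clockwise.
Box: 3.51 × 9.8 = 34.4 N down at 1.53 m → arm 0.69 m, τ = 34.4 × 0.69 = 23.74 N·m counterclockwise.
Net moment of known loads = 64.24 N·m clockwise.
An unknown mass m at 0.616 m has arm 1.604 m; its moment is m·g·1.604 counterclockwise.
Setting net torque to zero: m × 9.8 × 1.604 = 64.24 → m = 64.24 / (9.8 × 1.604) = 4.09 kg.

m ≈ 4.09 kg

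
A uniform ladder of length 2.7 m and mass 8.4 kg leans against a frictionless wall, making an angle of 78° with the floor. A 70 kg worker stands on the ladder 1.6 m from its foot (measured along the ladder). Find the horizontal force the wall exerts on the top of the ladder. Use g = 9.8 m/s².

N_wall ≈ 95.2 N

Take moments about the foot of the ladder.
Ladder weight 8.4×9.8 = 82.32 N acts at 1.35 m along the ladder; its horizontal arm is 1.35·cos78° = 0.2807 m → τ = 23.11 N·m clockwise.
Worker: 70×9.8 = 686 N at 1.6 m → arm 0.3327 m → τ = 228.2 N·m clockwise.
Wall normal N acts horizontally at the top; its moment arm is the height L sinθ = 2.7·sin78° = 2.641 m, counterclockwise.
Balancing moments: N × 2.641 = 251.3, giving N = 95.2 N.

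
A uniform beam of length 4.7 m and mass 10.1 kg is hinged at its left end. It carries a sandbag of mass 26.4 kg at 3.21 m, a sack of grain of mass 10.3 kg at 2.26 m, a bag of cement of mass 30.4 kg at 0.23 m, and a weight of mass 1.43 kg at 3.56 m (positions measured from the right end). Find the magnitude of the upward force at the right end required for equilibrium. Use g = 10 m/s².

F ≈ 480 N

Take moments about the left end.
Beam weight: 10.1 × 10 = 101 N down at 2.35 m → arm 2.35 m, τ = 101 × 2.35 = 237.4 N·m clockwise.
Sandbag: 26.4 × 10 = 264 N down at 3.21 m → arm 1.49 m, τ = 264 × 1.49 = 393.4 N·m clockwise.
Sack of grain: 10.3 × 10 = 103 N down at 2.26 m → arm 2.44 m, τ = 103 × 2.44 = 251.3 N·m clockwise.
Bag of cement: 30.4 × 10 = 304 N down at 0.23 m → arm 4.47 m, τ = 304 × 4.47 = 1359 N·m clockwise.
Weight: 1.43 × 10 = 14.3 N down at 3.56 m → arm 1.14 m, τ = 14.3 × 1.14 = 16.3 N·m clockwise.
Net moment of the loads = 2257 N·m clockwise.
The upward force F acts at the right end, arm 4.7 m, giving F × 4.7 counterclockwise.
Balancing moments: F × 4.7 = 2257, giving F = 2257 / 4.7 = 480 N.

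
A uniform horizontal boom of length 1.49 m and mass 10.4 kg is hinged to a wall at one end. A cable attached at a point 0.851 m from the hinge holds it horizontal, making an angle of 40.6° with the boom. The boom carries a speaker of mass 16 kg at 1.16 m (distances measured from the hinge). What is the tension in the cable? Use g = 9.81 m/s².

Take moments about the hinge.
Beam weight: 10.4 × 9.81 = 102 N down at 0.745 m → arm 0.745 m, τ = 102 × 0.745 = 75.99 N·m clockwise.
Speaker: 16 × 9.81 = 157 N down at 1.16 m → arm 1.16 m, τ = 157 × 1.16 = 182.1 N·m clockwise.
Total clockwise load moment = 258.1 N·m.
The cable tension T acts at 0.851 m; only its component perpendicular to the boom, T sinθ, produces torque. sin 40.6° = 0.6508.
Balancing moments: T × 0.851 × 0.6508 = 258.1, giving T = 258.1 / 0.5538 = 466 N.

T ≈ 466 N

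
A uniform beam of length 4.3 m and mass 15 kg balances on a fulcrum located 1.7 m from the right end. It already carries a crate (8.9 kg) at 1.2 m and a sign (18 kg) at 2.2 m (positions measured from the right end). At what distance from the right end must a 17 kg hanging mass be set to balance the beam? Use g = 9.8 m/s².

x ≈ 1.04 m from the right end

About the fulcrum (at 1.7 m from the right end):
Beam weight: 15 × 9.8 = 147 N down at 2.15 m → arm 0.45 m, τ = 147 × 0.45 = 66.15 N·m counterclockwise.
Crate: 8.9 × 9.8 = 87.22 N down at 1.2 m → arm 0.5 m, τ = 87.22 × 0.5 = 43.61 N·m clockwise.
Sign: 18 × 9.8 = 176.4 N down at 2.2 m → arm 0.5 m, τ = 176.4 × 0.5 = 88.2 N·m counterclockwise.
Net moment of existing loads = 110.7 N·m counterclockwise.
The hanging mass weighs 17 × 9.8 = 166.6 N and must supply an equal clockwise moment, so its lever arm about the fulcrum is 110.7 / 166.6 = 0.664 m.
That puts it at 1.7 − 0.664 = 1.04 m from the right end.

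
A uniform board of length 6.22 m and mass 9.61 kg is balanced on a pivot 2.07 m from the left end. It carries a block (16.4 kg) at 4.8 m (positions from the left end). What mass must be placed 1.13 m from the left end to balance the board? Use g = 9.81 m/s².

m ≈ 58.3 kg

Take moments about the pivot (at 2.07 m from the left end).
Beam weight: 9.61 × 9.81 = 94.27 N down at 3.11 m → arm 1.04 m, τ = 94.27 × 1.04 = 98.04 N·m clockwise.
Block: 16.4 × 9.81 = 160.9 N down at 4.8 m → arm 2.73 m, τ = 160.9 × 2.73 = 439.3 N·m clockwise.
Net moment of known loads = 537.3 N·m clockwise.
An unknown mass m at 1.13 m has arm 0.94 m; its moment is m·g·0.94 counterclockwise.
Setting net torque to zero: m × 9.81 × 0.94 = 537.3 → m = 537.3 / (9.81 × 0.94) = 58.3 kg.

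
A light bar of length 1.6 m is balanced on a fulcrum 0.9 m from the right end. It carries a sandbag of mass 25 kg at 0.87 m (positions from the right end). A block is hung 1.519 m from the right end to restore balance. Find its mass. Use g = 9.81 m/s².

About the fulcrum (at 0.9 m from the right end):
Sandbag: 25 × 9.81 = 245.2 N down at 0.87 m → arm 0.03 m, τ = 245.2 × 0.03 = 7.356 N·m clockwise.
Net moment of known loads = 7.356 N·m clockwise.
An unknown mass m at 1.519 m has arm 0.619 m; its moment is m·g·0.619 counterclockwise.
Balancing moments: m × 9.81 × 0.619 = 7.356, giving m = 7.356 / (9.81 × 0.619) = 1.21 kg.

m ≈ 1.21 kg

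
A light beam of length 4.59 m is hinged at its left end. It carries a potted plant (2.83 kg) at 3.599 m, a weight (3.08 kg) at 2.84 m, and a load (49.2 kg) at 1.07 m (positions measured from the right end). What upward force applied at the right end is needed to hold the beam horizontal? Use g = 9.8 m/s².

Choose the left end as the axis so the unknown pivot reaction has zero arm there.
Potted plant: 2.83 × 9.8 = 27.73 N down at 3.599 m → arm 0.991 m, τ = 27.73 × 0.991 = 27.48 N·m clockwise.
Weight: 3.08 × 9.8 = 30.18 N down at 2.84 m → arm 1.75 m, τ = 30.18 × 1.75 = 52.81 N·m clockwise.
Load: 49.2 × 9.8 = 482.2 N down at 1.07 m → arm 3.52 m, τ = 482.2 × 3.52 = 1697 N·m clockwise.
Net moment of the loads = 1777 N·m clockwise.
The upward force F acts at the right end, arm 4.59 m, giving F × 4.59 counterclockwise.
Στ = 0 ⇒ F × 4.59 = 1777 ⇒ F = 1777 / 4.59 = 387 N.

F ≈ 387 N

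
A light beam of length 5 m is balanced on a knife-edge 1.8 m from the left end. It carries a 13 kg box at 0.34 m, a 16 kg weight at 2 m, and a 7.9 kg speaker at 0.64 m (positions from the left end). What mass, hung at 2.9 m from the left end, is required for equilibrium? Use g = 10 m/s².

m ≈ 22.7 kg

Taking torques about the knife-edge (at 1.8 m from the left end):
Box: 13 × 10 = 130 N down at 0.34 m → arm 1.46 m, τ = 130 × 1.46 = 189.8 N·m counterclockwise.
Weight: 16 × 10 = 160 N down at 2 m → arm 0.2 m, τ = 160 × 0.2 = 32 N·m clockwise.
Speaker: 7.9 × 10 = 79 N down at 0.64 m → arm 1.16 m, τ = 79 × 1.16 = 91.64 N·m counterclockwise.
Net moment of known loads = 249.4 N·m counterclockwise.
An unknown mass m at 2.9 m has arm 1.1 m; its moment is m·g·1.1 clockwise.
Στ = 0 ⇒ m × 10 × 1.1 = 249.4 ⇒ m = 249.4 / (10 × 1.1) = 22.7 kg.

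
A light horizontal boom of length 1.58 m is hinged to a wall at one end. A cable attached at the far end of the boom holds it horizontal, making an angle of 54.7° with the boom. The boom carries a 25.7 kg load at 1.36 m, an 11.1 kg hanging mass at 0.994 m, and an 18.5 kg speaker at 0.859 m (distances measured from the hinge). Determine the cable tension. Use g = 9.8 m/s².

Choose the hinge as the axis so the unknown hinge reaction has zero arm there.
Load: 25.7 × 9.8 = 251.9 N down at 1.36 m → arm 1.36 m, τ = 251.9 × 1.36 = 342.6 N·m clockwise.
Hanging mass: 11.1 × 9.8 = 108.8 N down at 0.994 m → arm 0.994 m, τ = 108.8 × 0.994 = 108.1 N·m clockwise.
Speaker: 18.5 × 9.8 = 181.3 N down at 0.859 m → arm 0.859 m, τ = 181.3 × 0.859 = 155.7 N·m clockwise.
Total clockwise load moment = 606.4 N·m.
The cable tension T acts at 1.58 m; only its component perpendicular to the boom, T sinθ, produces torque. sin 54.7° = 0.8161.
For rotational equilibrium, T × 1.58 × 0.8161 = 606.4, so T = 606.4 / 1.289 = 470 N.

T ≈ 470 N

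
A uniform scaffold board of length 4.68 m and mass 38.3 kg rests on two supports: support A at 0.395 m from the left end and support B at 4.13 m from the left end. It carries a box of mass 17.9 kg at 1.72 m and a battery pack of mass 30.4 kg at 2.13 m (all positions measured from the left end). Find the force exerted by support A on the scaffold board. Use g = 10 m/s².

R_A ≈ 462 N

About support B:
Beam weight: 38.3 × 10 = 383 N down at 2.34 m → arm 1.79 m, τ = 383 × 1.79 = 685.6 N·m counterclockwise.
Box: 17.9 × 10 = 179 N down at 1.72 m → arm 2.41 m, τ = 179 × 2.41 = 431.4 N·m counterclockwise.
Battery pack: 30.4 × 10 = 304 N down at 2.13 m → arm 2 m, τ = 304 × 2 = 608 N·m counterclockwise.
Net load moment about support B = 1725 N·m counterclockwise.
Reaction R at support A is upward at 0.395 m, arm 3.735 m → moment R × 3.735 clockwise.
Στ = 0 ⇒ R × 3.735 = 1725 ⇒ R = 462 N.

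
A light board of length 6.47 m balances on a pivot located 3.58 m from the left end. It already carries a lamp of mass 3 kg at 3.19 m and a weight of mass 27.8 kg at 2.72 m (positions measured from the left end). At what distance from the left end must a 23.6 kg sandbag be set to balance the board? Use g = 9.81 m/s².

Take moments about the pivot (at 3.58 m from the left end).
Lamp: 3 × 9.81 = 29.43 N down at 3.19 m → arm 0.39 m, τ = 29.43 × 0.39 = 11.48 N·m counterclockwise.
Weight: 27.8 × 9.81 = 272.7 N down at 2.72 m → arm 0.86 m, τ = 272.7 × 0.86 = 234.5 N·m counterclockwise.
Net moment of existing loads = 246 N·m counterclockwise.
The sandbag weighs 23.6 × 9.81 = 231.5 N and must supply an equal clockwise moment, so its lever arm about the pivot is 246 / 231.5 = 1.06 m.
That puts it at 3.58 + 1.06 = 4.64 m from the left end.

x ≈ 4.64 m from the left end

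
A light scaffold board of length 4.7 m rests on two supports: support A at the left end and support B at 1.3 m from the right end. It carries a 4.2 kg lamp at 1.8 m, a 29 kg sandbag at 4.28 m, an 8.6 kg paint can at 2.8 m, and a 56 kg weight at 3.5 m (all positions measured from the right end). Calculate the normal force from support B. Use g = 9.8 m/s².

Choose support A as the axis so its reaction then has zero moment arm.
Lamp: 4.2 × 9.8 = 41.16 N down at 1.8 m → arm 2.9 m, τ = 41.16 × 2.9 = 119.4 N·m clockwise.
Sandbag: 29 × 9.8 = 284.2 N down at 4.28 m → arm 0.42 m, τ = 284.2 × 0.42 = 119.4 N·m clockwise.
Paint can: 8.6 × 9.8 = 84.28 N down at 2.8 m → arm 1.9 m, τ = 84.28 × 1.9 = 160.1 N·m clockwise.
Weight: 56 × 9.8 = 548.8 N down at 3.5 m → arm 1.2 m, τ = 548.8 × 1.2 = 658.6 N·m clockwise.
Net load moment about support A = 1058 N·m clockwise.
Reaction R at support B is upward at 1.3 m, arm 3.4 m → moment R × 3.4 counterclockwise.
Balancing moments: R × 3.4 = 1058, giving R = 311 N.

R_B ≈ 311 N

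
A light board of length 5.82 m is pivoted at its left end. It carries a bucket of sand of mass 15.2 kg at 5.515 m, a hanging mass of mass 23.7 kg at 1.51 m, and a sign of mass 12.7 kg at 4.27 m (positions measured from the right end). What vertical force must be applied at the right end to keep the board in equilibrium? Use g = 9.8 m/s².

About the left end:
Bucket of sand: 15.2 × 9.8 = 149 N down at 5.515 m → arm 0.305 m, τ = 149 × 0.305 = 45.45 N·m clockwise.
Hanging mass: 23.7 × 9.8 = 232.3 N down at 1.51 m → arm 4.31 m, τ = 232.3 × 4.31 = 1001 N·m clockwise.
Sign: 12.7 × 9.8 = 124.5 N down at 4.27 m → arm 1.55 m, τ = 124.5 × 1.55 = 193 N·m clockwise.
Net moment of the loads = 1239 N·m clockwise.
The upward force F acts at the right end, arm 5.82 m, giving F × 5.82 counterclockwise.
Balancing moments: F × 5.82 = 1239, giving F = 1239 / 5.82 = 213 N.

F ≈ 213 N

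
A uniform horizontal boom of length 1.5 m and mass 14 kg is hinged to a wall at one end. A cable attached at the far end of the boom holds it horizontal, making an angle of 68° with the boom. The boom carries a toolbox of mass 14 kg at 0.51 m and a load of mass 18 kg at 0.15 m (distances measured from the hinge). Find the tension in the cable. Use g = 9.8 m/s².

T ≈ 143 N

Sum moments about the hinge (the unknown hinge reaction has zero arm there).
Beam weight: 14 × 9.8 = 137.2 N down at 0.75 m → arm 0.75 m, τ = 137.2 × 0.75 = 102.9 N·m clockwise.
Toolbox: 14 × 9.8 = 137.2 N down at 0.51 m → arm 0.51 m, τ = 137.2 × 0.51 = 69.97 N·m clockwise.
Load: 18 × 9.8 = 176.4 N down at 0.15 m → arm 0.15 m, τ = 176.4 × 0.15 = 26.46 N·m clockwise.
Total clockwise load moment = 199.3 N·m.
The cable tension T acts at 1.5 m; only its component perpendicular to the boom, T sinθ, produces torque. sin 68° = 0.9272.
Setting net torque to zero: T × 1.5 × 0.9272 = 199.3 → T = 199.3 / 1.391 = 143 N.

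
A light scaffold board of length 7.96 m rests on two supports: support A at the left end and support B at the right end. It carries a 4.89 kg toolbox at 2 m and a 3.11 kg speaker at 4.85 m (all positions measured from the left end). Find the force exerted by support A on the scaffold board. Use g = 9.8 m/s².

R_A ≈ 47.8 N

Choose support B as the axis so its reaction then has zero moment arm.
Toolbox: 4.89 × 9.8 = 47.92 N down at 2 m → arm 5.96 m, τ = 47.92 × 5.96 = 285.6 N·m counterclockwise.
Speaker: 3.11 × 9.8 = 30.48 N down at 4.85 m → arm 3.11 m, τ = 30.48 × 3.11 = 94.79 N·m counterclockwise.
Net load moment about support B = 380.4 N·m counterclockwise.
Reaction R at support A is upward at 0 m, arm 7.96 m → moment R × 7.96 clockwise.
For rotational equilibrium, R × 7.96 = 380.4, so R = 47.8 N.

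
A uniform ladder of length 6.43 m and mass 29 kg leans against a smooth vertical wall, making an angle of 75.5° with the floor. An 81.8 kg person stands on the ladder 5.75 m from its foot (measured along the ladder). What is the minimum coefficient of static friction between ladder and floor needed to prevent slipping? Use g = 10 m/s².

Take moments about the foot of the ladder.
Ladder weight 29×10 = 290 N acts at 3.215 m along the ladder; its horizontal arm is 3.215·cos75.5° = 0.805 m → τ = 233.5 N·m clockwise.
Person: 81.8×10 = 818 N at 5.75 m → arm 1.44 m → τ = 1178 N·m clockwise.
Wall normal N acts horizontally at the top; its moment arm is the height L sinθ = 6.43·sin75.5° = 6.225 m, counterclockwise.
Balancing moments: N × 6.225 = 1412, giving N = 226.8 N.
ΣFx = 0 ⇒ f = N_wall = 226.8 N. ΣFy = 0 ⇒ N_floor = 1108 N.
μ_min = f / N_floor = 226.8 / 1108 = 0.205.

μ_min ≈ 0.205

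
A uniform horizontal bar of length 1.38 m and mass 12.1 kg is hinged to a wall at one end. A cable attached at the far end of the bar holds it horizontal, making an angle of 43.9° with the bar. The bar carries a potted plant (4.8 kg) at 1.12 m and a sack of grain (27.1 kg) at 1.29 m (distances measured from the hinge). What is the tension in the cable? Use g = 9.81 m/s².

Sum moments about the hinge (the unknown hinge reaction has zero arm there).
Beam weight: 12.1 × 9.81 = 118.7 N down at 0.69 m → arm 0.69 m, τ = 118.7 × 0.69 = 81.9 N·m clockwise.
Potted plant: 4.8 × 9.81 = 47.09 N down at 1.12 m → arm 1.12 m, τ = 47.09 × 1.12 = 52.74 N·m clockwise.
Sack of grain: 27.1 × 9.81 = 265.9 N down at 1.29 m → arm 1.29 m, τ = 265.9 × 1.29 = 343 N·m clockwise.
Total clockwise load moment = 477.6 N·m.
The cable tension T acts at 1.38 m; only its component perpendicular to the bar, T sinθ, produces torque. sin 43.9° = 0.6934.
For rotational equilibrium, T × 1.38 × 0.6934 = 477.6, so T = 477.6 / 0.9569 = 499 N.

T ≈ 499 N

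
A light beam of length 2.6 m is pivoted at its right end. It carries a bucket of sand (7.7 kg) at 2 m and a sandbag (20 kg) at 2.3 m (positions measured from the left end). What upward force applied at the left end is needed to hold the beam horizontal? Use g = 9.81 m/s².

F ≈ 40.1 N

Choose the right end as the axis so the unknown pivot reaction has zero arm there.
Bucket of sand: 7.7 × 9.81 = 75.54 N down at 2 m → arm 0.6 m, τ = 75.54 × 0.6 = 45.32 N·m counterclockwise.
Sandbag: 20 × 9.81 = 196.2 N down at 2.3 m → arm 0.3 m, τ = 196.2 × 0.3 = 58.86 N·m counterclockwise.
Net moment of the loads = 104.2 N·m counterclockwise.
The upward force F acts at the left end, arm 2.6 m, giving F × 2.6 clockwise.
Setting net torque to zero: F × 2.6 = 104.2 → F = 104.2 / 2.6 = 40.1 N.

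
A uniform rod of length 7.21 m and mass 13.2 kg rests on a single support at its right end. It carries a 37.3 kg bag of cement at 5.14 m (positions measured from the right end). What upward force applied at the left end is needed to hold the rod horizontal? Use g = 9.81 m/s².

F ≈ 326 N

Take moments about the right end.
Beam weight: 13.2 × 9.81 = 129.5 N down at 3.605 m → arm 3.605 m, τ = 129.5 × 3.605 = 466.8 N·m counterclockwise.
Bag of cement: 37.3 × 9.81 = 365.9 N down at 5.14 m → arm 5.14 m, τ = 365.9 × 5.14 = 1881 N·m counterclockwise.
Net moment of the loads = 2348 N·m counterclockwise.
The upward force F acts at the left end, arm 7.21 m, giving F × 7.21 clockwise.
Setting net torque to zero: F × 7.21 = 2348 → F = 2348 / 7.21 = 326 N.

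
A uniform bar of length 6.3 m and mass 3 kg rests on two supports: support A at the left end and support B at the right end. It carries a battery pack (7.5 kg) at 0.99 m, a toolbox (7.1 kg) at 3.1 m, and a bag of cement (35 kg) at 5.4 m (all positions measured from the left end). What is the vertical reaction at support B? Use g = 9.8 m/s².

R_B ≈ 354 N

Taking torques about support A:
Beam weight: 3 × 9.8 = 29.4 N down at 3.15 m → arm 3.15 m, τ = 29.4 × 3.15 = 92.61 N·m clockwise.
Battery pack: 7.5 × 9.8 = 73.5 N down at 0.99 m → arm 0.99 m, τ = 73.5 × 0.99 = 72.77 N·m clockwise.
Toolbox: 7.1 × 9.8 = 69.58 N down at 3.1 m → arm 3.1 m, τ = 69.58 × 3.1 = 215.7 N·m clockwise.
Bag of cement: 35 × 9.8 = 343 N down at 5.4 m → arm 5.4 m, τ = 343 × 5.4 = 1852 N·m clockwise.
Net load moment about support A = 2233 N·m clockwise.
Reaction R at support B is upward at 6.3 m, arm 6.3 m → moment R × 6.3 counterclockwise.
For rotational equilibrium, R × 6.3 = 2233, so R = 354 N.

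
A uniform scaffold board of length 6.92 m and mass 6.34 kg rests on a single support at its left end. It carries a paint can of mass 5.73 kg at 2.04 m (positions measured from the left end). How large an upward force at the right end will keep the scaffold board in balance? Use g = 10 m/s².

F ≈ 48.6 N

Take moments about the left end.
Beam weight: 6.34 × 10 = 63.4 N down at 3.46 m → arm 3.46 m, τ = 63.4 × 3.46 = 219.4 N·m clockwise.
Paint can: 5.73 × 10 = 57.3 N down at 2.04 m → arm 2.04 m, τ = 57.3 × 2.04 = 116.9 N·m clockwise.
Net moment of the loads = 336.3 N·m clockwise.
The upward force F acts at the right end, arm 6.92 m, giving F × 6.92 counterclockwise.
For rotational equilibrium, F × 6.92 = 336.3, so F = 336.3 / 6.92 = 48.6 N.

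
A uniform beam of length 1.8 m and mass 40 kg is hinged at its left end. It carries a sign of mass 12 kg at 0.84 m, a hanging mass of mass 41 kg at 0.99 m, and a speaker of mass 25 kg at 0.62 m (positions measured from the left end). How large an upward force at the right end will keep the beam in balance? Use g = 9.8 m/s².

Take moments about the left end.
Beam weight: 40 × 9.8 = 392 N down at 0.9 m → arm 0.9 m, τ = 392 × 0.9 = 352.8 N·m clockwise.
Sign: 12 × 9.8 = 117.6 N down at 0.84 m → arm 0.84 m, τ = 117.6 × 0.84 = 98.78 N·m clockwise.
Hanging mass: 41 × 9.8 = 401.8 N down at 0.99 m → arm 0.99 m, τ = 401.8 × 0.99 = 397.8 N·m clockwise.
Speaker: 25 × 9.8 = 245 N down at 0.62 m → arm 0.62 m, τ = 245 × 0.62 = 151.9 N·m clockwise.
Net moment of the loads = 1001 N·m clockwise.
The upward force F acts at the right end, arm 1.8 m, giving F × 1.8 counterclockwise.
Setting net torque to zero: F × 1.8 = 1001 → F = 1001 / 1.8 = 556 N.

F ≈ 556 N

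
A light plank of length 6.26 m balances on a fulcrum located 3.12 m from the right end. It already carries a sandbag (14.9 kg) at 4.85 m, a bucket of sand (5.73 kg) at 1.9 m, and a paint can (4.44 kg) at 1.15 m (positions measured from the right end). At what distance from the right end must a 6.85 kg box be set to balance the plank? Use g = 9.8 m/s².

x ≈ 1.65 m from the right end

Choose the fulcrum (at 3.12 m from the right end) as the axis so the support reaction has zero arm there.
Sandbag: 14.9 × 9.8 = 146 N down at 4.85 m → arm 1.73 m, τ = 146 × 1.73 = 252.6 N·m counterclockwise.
Bucket of sand: 5.73 × 9.8 = 56.15 N down at 1.9 m → arm 1.22 m, τ = 56.15 × 1.22 = 68.5 N·m clockwise.
Paint can: 4.44 × 9.8 = 43.51 N down at 1.15 m → arm 1.97 m, τ = 43.51 × 1.97 = 85.71 N·m clockwise.
Net moment of existing loads = 98.39 N·m counterclockwise.
The box weighs 6.85 × 9.8 = 67.13 N and must supply an equal clockwise moment, so its lever arm about the fulcrum is 98.39 / 67.13 = 1.47 m.
That puts it at 3.12 − 1.47 = 1.65 m from the right end.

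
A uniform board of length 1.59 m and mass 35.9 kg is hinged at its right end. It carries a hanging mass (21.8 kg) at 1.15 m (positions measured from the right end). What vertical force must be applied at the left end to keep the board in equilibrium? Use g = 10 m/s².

Taking torques about the right end:
Beam weight: 35.9 × 10 = 359 N down at 0.795 m → arm 0.795 m, τ = 359 × 0.795 = 285.4 N·m counterclockwise.
Hanging mass: 21.8 × 10 = 218 N down at 1.15 m → arm 1.15 m, τ = 218 × 1.15 = 250.7 N·m counterclockwise.
Net moment of the loads = 536.1 N·m counterclockwise.
The upward force F acts at the left end, arm 1.59 m, giving F × 1.59 clockwise.
Στ = 0 ⇒ F × 1.59 = 536.1 ⇒ F = 536.1 / 1.59 = 337 N.

F ≈ 337 N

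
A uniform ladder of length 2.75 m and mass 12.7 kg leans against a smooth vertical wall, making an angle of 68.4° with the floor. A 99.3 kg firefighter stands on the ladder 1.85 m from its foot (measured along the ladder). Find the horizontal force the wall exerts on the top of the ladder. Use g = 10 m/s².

N_wall ≈ 290 N

Sum moments about the foot of the ladder (the floor normal and friction both act there and drop out).
Ladder weight 12.7×10 = 127 N acts at 1.375 m along the ladder; its horizontal arm is 1.375·cos68.4° = 0.5062 m → τ = 64.29 N·m clockwise.
Firefighter: 99.3×10 = 993 N at 1.85 m → arm 0.681 m → τ = 676.2 N·m clockwise.
Wall normal N acts horizontally at the top; its moment arm is the height L sinθ = 2.75·sin68.4° = 2.557 m, counterclockwise.
Στ = 0 ⇒ N × 2.557 = 740.5 ⇒ N = 290 N.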